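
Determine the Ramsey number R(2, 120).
R(2, 120) = 120

R(2, k) = k for all k ≥ 2: in a 2-colouring of K_k, either some edge is red (a red K_2) or all edges are blue (a blue K_k). And K_{119} coloured all-blue has no blue K_120, so R(2, 120) > 119. Hence R(2, 120) = 120.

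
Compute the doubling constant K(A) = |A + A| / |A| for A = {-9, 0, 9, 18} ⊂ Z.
K = |A + A| / |A| = 7/4

Enumerate A + A = {a + b : a, b ∈ A}. With |A| = 4, there are |A|^2 = 16 ordered sum pairs; collecting distinct values, A + A = {-18, -9, 0, 9, 18, 27, 36}, so |A + A| = 7. Thus K = 7/4. Here |A + A| = 2|A| − 1 = 7, the minimum possible — so K = 7/4 is minimal, which holds iff A is an arithmetic progression.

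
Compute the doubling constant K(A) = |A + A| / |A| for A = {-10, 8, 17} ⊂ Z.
K = |A + A| / |A| = 6/3 = 2

Enumerate A + A = {a + b : a, b ∈ A}. With |A| = 3, there are |A|^2 = 9 ordered sum pairs; collecting distinct values, A + A = {-20, -2, 7, 16, 25, 34}, so |A + A| = 6. Thus K = 6/3 = 2. For comparison, the minimum possible |A + A| over all 3-element sets is 2·3 − 1 = 5 (so min K = 5/3), attained only by arithmetic progressions.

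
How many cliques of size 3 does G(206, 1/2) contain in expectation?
E[# K_3] = C(206, 3) · (1/2)^C(3, 2) = 1435820 / 2^3 = 358955/2 = 179477.5

For each 3-subset S of vertices (there are C(206, 3) = 1435820 such S), let X_S = 1 if S induces a K_3 (all C(3, 2) = 3 edges present). Then P(X_S = 1) = (1/2)^3 = 1/8. By linearity of expectation, E[# K_3] = C(206, 3) · (1/2)^3 = 1435820 / 8 = 358955/2 = 179477.5.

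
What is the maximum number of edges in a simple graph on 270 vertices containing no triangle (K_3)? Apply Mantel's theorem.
ex(270, K_3) = ⌊270^2/4⌋ = 18225

Mantel (1907): a triangle-free graph on n vertices has at most ⌊n^2/4⌋ edges, with equality for the complete bipartite graph K_{⌊n/2⌋, ⌈n/2⌉}. For n = 270: ⌊270^2/4⌋ = ⌊72900/4⌋ = 18225. The extremal graph is K_{135, 135}, which has 135·135 = 18225 edges.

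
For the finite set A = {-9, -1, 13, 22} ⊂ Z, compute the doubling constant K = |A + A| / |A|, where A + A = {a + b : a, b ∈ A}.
K = |A + A| / |A| = 10/4 = 5/2

Enumerate A + A = {a + b : a, b ∈ A}. With |A| = 4, there are |A|^2 = 16 ordered sum pairs; collecting distinct values, A + A = {-18, -10, -2, 4, 12, 13, 21, 26, 35, 44}, so |A + A| = 10. Thus K = 10/4 = 5/2. For comparison, the minimum possible |A + A| over all 4-element sets is 2·4 − 1 = 7 (so min K = 7/4), attained only by arithmetic progressions.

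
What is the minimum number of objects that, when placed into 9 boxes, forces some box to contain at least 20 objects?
n = (20 − 1)·9 + 1 = 172

By the generalised pigeonhole principle, to guarantee some box contains ≥ r objects we need more than (r − 1) · k objects total. Threshold: n = (r − 1) · k + 1. With r = 20 and k = 9: n = 19 · 9 + 1 = 171 + 1 = 172. For n = 171 = 19 · 9, we can put exactly 19 objects in every box, avoiding 20 in any single one — so 172 is tight.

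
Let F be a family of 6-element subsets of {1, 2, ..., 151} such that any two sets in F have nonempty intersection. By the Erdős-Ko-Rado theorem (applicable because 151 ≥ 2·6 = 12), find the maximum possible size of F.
max |F| = C(150, 5) = 591600030

Erdős-Ko-Rado (1961): when n ≥ 2k, max |F| = C(n−1, k−1). The bound is attained by the star {A : i ∈ A} for any fixed i ∈ [n]. Here C(151−1, 6−1) = C(150, 5) = 591600030.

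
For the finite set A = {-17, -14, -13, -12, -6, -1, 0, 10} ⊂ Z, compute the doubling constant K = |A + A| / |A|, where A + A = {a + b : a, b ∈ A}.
K = |A + A| / |A| = 29/8

Enumerate A + A = {a + b : a, b ∈ A}. With |A| = 8, there are |A|^2 = 64 ordered sum pairs; collecting distinct values, A + A = {-34, -31, -30, -29, -28, -27, -26, -25, -24, -23, -20, -19, -18, -17, -15, -14, -13, -12, -7, -6, -4, -3, -2, -1, 0, 4, 9, 10, 20}, so |A + A| = 29. Thus K = 29/8. For comparison, the minimum possible |A + A| over all 8-element sets is 2·8 − 1 = 15 (so min K = 15/8), attained only by arithmetic progressions.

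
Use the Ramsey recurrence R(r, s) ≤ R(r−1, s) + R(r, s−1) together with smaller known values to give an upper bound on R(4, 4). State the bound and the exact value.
R(4, 4) ≤ R(3, 4) + R(4, 3) = 9 + 9 = 18; exact value R(4, 4) = 18.

The Erdős–Szekeres recurrence R(r, s) ≤ R(r−1, s) + R(r, s−1) applied to (r, s) = (4, 4) gives
  R(4, 4) ≤ R(3, 4) + R(4, 3) = 9 + 9 = 18.
(Recall R(2, k) = k and R is symmetric.) Here the recurrence bound is tight: a matching lower-bound construction on K_{17} shows R(4, 4) > 17, so R(4, 4) = 18 exactly.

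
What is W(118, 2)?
W(118, 2) = 118 + 1 = 119

A 2-term AP is any pair of integers, so a monochromatic 2-AP exists iff some colour is used at least twice. With 118 colours, the colouring i ↦ i on {1, ..., 118} uses each colour once, avoiding any monochromatic pair, so W(118, 2) > 118. For {1, ..., 119}, pigeonhole forces two integers of the same colour, which form a monochromatic 2-AP. Hence W(118, 2) = 119.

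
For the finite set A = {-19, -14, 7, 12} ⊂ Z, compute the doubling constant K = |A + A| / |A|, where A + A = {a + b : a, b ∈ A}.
K = |A + A| / |A| = 9/4

Enumerate A + A = {a + b : a, b ∈ A}. With |A| = 4, there are |A|^2 = 16 ordered sum pairs; collecting distinct values, A + A = {-38, -33, -28, -12, -7, -2, 14, 19, 24}, so |A + A| = 9. Thus K = 9/4. For comparison, the minimum possible |A + A| over all 4-element sets is 2·4 − 1 = 7 (so min K = 7/4), attained only by arithmetic progressions.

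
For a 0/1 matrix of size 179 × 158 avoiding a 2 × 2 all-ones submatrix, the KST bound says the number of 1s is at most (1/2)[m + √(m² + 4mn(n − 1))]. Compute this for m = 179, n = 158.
z(179, 158; 2, 2) ≤ (1/2)[179 + √(179² + 4·179·158·157)] = (1/2)[179 + √17793137] = 2198.5956

Kővári–Sós–Turán: let r_1, ..., r_179 be the row sums and z = Σ r_i the total number of 1s. Each pair of columns can share at most one row with both entries 1 (else a 2×2 all-ones block appears), so Σ_i C(r_i, 2) ≤ C(158, 2) = 12403. By convexity Σ_i C(r_i, 2) ≥ 179·C(z/179, 2) = z(z − 179)/(2·179), giving z² − 179z − 179·158·157 ≤ 0 and hence z ≤ (1/2)[179 + √(32041 + 4·4440274)] = (1/2)[179 + √17793137] ≈ (1/2)(179 + 4218.1912) = 2198.5956.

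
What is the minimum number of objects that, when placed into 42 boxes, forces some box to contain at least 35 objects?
n = (35 − 1)·42 + 1 = 1429

By the generalised pigeonhole principle, to guarantee some box contains ≥ r objects we need more than (r − 1) · k objects total. Threshold: n = (r − 1) · k + 1. With r = 35 and k = 42: n = 34 · 42 + 1 = 1428 + 1 = 1429. For n = 1428 = 34 · 42, we can put exactly 34 objects in every box, avoiding 35 in any single one — so 1429 is tight.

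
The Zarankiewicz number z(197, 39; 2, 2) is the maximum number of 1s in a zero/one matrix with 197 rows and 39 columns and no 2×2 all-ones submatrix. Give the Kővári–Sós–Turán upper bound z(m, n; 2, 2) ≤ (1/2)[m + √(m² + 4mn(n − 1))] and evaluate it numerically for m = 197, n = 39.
z(197, 39; 2, 2) ≤ (1/2)[197 + √(197² + 4·197·39·38)] = (1/2)[197 + √1206625] = 647.7324

Kővári–Sós–Turán: let r_1, ..., r_197 be the row sums and z = Σ r_i the total number of 1s. Each pair of columns can share at most one row with both entries 1 (else a 2×2 all-ones block appears), so Σ_i C(r_i, 2) ≤ C(39, 2) = 741. By convexity Σ_i C(r_i, 2) ≥ 197·C(z/197, 2) = z(z − 197)/(2·197), giving z² − 197z − 197·39·38 ≤ 0 and hence z ≤ (1/2)[197 + √(38809 + 4·291954)] = (1/2)[197 + √1206625] ≈ (1/2)(197 + 1098.4648) = 647.7324.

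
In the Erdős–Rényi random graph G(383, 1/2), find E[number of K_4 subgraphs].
E[# K_4] = C(383, 4) · (1/2)^C(4, 2) = 882590945 / 2^6 = 13790483.515625

For each 4-subset S of vertices (there are C(383, 4) = 882590945 such S), let X_S = 1 if S induces a K_4 (all C(4, 2) = 6 edges present). Then P(X_S = 1) = (1/2)^6 = 1/64. By linearity of expectation, E[# K_4] = C(383, 4) · (1/2)^6 = 882590945 / 64 = 13790483.515625.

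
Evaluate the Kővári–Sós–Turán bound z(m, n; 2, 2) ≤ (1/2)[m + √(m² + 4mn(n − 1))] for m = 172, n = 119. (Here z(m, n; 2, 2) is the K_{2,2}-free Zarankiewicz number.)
z(172, 119; 2, 2) ≤ (1/2)[172 + √(172² + 4·172·119·118)] = (1/2)[172 + √9690480] = 1642.4768

Kővári–Sós–Turán: let r_1, ..., r_172 be the row sums and z = Σ r_i the total number of 1s. Each pair of columns can share at most one row with both entries 1 (else a 2×2 all-ones block appears), so Σ_i C(r_i, 2) ≤ C(119, 2) = 7021. By convexity Σ_i C(r_i, 2) ≥ 172·C(z/172, 2) = z(z − 172)/(2·172), giving z² − 172z − 172·119·118 ≤ 0 and hence z ≤ (1/2)[172 + √(29584 + 4·2415224)] = (1/2)[172 + √9690480] ≈ (1/2)(172 + 3112.9536) = 1642.4768.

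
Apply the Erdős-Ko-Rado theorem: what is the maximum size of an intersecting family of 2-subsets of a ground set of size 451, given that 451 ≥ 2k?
max |F| = C(450, 1) = 450

The Erdős-Ko-Rado theorem states: for n ≥ 2k, an intersecting family of k-subsets of an n-element set has size at most C(n − 1, k − 1), with equality for 'star' families {A ⊆ [n] : |A| = k, i ∈ A} (fix an element i). For n = 451, k = 2: C(450, 1) = 450.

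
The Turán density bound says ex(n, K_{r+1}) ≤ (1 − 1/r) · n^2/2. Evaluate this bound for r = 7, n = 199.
Turán density bound = (6/7) · 199^2/2 = 118803/7 ≈ 16971.8571

Turán's theorem: ex(n, K_{r+1}) is achieved by the complete r-partite Turán graph T(n, r) with parts as balanced as possible, and is at most (1 − 1/r) · n^2/2. For r = 7, n = 199: the density bound is (6/7) · 39601/2 = 118803/7 ≈ 16971.8571. The integer-valued extremum is e(T(199, 7)) = 16971, which is strictly less than the density bound 118803/7 since 7 ∤ 199 (the parts of T(199, 7) cannot all be equal).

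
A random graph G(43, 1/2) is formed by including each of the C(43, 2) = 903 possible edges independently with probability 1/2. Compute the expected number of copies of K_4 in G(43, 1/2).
E[# K_4] = C(43, 4) · (1/2)^C(4, 2) = 123410 / 2^6 = 61705/32 = 1928.28125

For each 4-subset S of vertices (there are C(43, 4) = 123410 such S), let X_S = 1 if S induces a K_4 (all C(4, 2) = 6 edges present). Then P(X_S = 1) = (1/2)^6 = 1/64. By linearity of expectation, E[# K_4] = C(43, 4) · (1/2)^6 = 123410 / 64 = 61705/32 = 1928.28125.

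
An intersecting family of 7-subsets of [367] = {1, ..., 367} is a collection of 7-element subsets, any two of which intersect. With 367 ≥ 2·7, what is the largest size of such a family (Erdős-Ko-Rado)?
max |F| = C(366, 6) = 3203798801203

The Erdős-Ko-Rado theorem states: for n ≥ 2k, an intersecting family of k-subsets of an n-element set has size at most C(n − 1, k − 1), with equality for 'star' families {A ⊆ [n] : |A| = k, i ∈ A} (fix an element i). For n = 367, k = 7: C(366, 6) = 3203798801203.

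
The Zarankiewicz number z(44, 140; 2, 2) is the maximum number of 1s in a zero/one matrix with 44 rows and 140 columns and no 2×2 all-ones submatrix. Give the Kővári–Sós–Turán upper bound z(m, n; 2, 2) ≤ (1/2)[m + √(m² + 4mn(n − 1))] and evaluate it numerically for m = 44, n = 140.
z(44, 140; 2, 2) ≤ (1/2)[44 + √(44² + 4·44·140·139)] = (1/2)[44 + √3426896] = 947.5939

Kővári–Sós–Turán: let r_1, ..., r_44 be the row sums and z = Σ r_i the total number of 1s. Each pair of columns can share at most one row with both entries 1 (else a 2×2 all-ones block appears), so Σ_i C(r_i, 2) ≤ C(140, 2) = 9730. By convexity Σ_i C(r_i, 2) ≥ 44·C(z/44, 2) = z(z − 44)/(2·44), giving z² − 44z − 44·140·139 ≤ 0 and hence z ≤ (1/2)[44 + √(1936 + 4·856240)] = (1/2)[44 + √3426896] ≈ (1/2)(44 + 1851.1877) = 947.5939.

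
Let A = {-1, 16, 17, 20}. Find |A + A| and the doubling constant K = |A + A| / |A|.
K = |A + A| / |A| = 10/4 = 5/2

Enumerate A + A = {a + b : a, b ∈ A}. With |A| = 4, there are |A|^2 = 16 ordered sum pairs; collecting distinct values, A + A = {-2, 15, 16, 19, 32, 33, 34, 36, 37, 40}, so |A + A| = 10. Thus K = 10/4 = 5/2. For comparison, the minimum possible |A + A| over all 4-element sets is 2·4 − 1 = 7 (so min K = 7/4), attained only by arithmetic progressions.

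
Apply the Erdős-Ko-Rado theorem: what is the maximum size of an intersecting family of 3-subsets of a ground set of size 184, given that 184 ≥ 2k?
max |F| = C(183, 2) = 16653

The Erdős-Ko-Rado theorem states: for n ≥ 2k, an intersecting family of k-subsets of an n-element set has size at most C(n − 1, k − 1), with equality for 'star' families {A ⊆ [n] : |A| = k, i ∈ A} (fix an element i). For n = 184, k = 3: C(183, 2) = 16653.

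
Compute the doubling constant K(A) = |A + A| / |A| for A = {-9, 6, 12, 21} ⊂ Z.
K = |A + A| / |A| = 9/4

Enumerate A + A = {a + b : a, b ∈ A}. With |A| = 4, there are |A|^2 = 16 ordered sum pairs; collecting distinct values, A + A = {-18, -3, 3, 12, 18, 24, 27, 33, 42}, so |A + A| = 9. Thus K = 9/4. For comparison, the minimum possible |A + A| over all 4-element sets is 2·4 − 1 = 7 (so min K = 7/4), attained only by arithmetic progressions.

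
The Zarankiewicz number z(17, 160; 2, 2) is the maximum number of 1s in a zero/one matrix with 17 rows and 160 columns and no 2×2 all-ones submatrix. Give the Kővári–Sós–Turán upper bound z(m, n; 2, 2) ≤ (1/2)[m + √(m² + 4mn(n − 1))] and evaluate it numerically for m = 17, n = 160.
z(17, 160; 2, 2) ≤ (1/2)[17 + √(17² + 4·17·160·159)] = (1/2)[17 + √1730209] = 666.187

Kővári–Sós–Turán: let r_1, ..., r_17 be the row sums and z = Σ r_i the total number of 1s. Each pair of columns can share at most one row with both entries 1 (else a 2×2 all-ones block appears), so Σ_i C(r_i, 2) ≤ C(160, 2) = 12720. By convexity Σ_i C(r_i, 2) ≥ 17·C(z/17, 2) = z(z − 17)/(2·17), giving z² − 17z − 17·160·159 ≤ 0 and hence z ≤ (1/2)[17 + √(289 + 4·432480)] = (1/2)[17 + √1730209] ≈ (1/2)(17 + 1315.3741) = 666.187.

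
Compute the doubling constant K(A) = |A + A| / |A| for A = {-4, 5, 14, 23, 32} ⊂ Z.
K = |A + A| / |A| = 9/5

Enumerate A + A = {a + b : a, b ∈ A}. With |A| = 5, there are |A|^2 = 25 ordered sum pairs; collecting distinct values, A + A = {-8, 1, 10, 19, 28, 37, 46, 55, 64}, so |A + A| = 9. Thus K = 9/5. Here |A + A| = 2|A| − 1 = 9, the minimum possible — so K = 9/5 is minimal, which holds iff A is an arithmetic progression.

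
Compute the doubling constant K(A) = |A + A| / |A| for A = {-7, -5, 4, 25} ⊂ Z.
K = |A + A| / |A| = 10/4 = 5/2

Enumerate A + A = {a + b : a, b ∈ A}. With |A| = 4, there are |A|^2 = 16 ordered sum pairs; collecting distinct values, A + A = {-14, -12, -10, -3, -1, 8, 18, 20, 29, 50}, so |A + A| = 10. Thus K = 10/4 = 5/2. For comparison, the minimum possible |A + A| over all 4-element sets is 2·4 − 1 = 7 (so min K = 7/4), attained only by arithmetic progressions.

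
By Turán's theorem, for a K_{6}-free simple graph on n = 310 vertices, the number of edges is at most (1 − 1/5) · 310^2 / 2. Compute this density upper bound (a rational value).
Turán density bound = (4/5) · 310^2/2 = 38440

Turán's theorem: ex(n, K_{r+1}) is achieved by the complete r-partite Turán graph T(n, r) with parts as balanced as possible, and is at most (1 − 1/r) · n^2/2. For r = 5, n = 310: the density bound is (4/5) · 96100/2 = 38440. Since 5 ∣ 310, the Turán graph T(310, 5) has parts of equal size 62, and its edge count e(T(310, 5)) = 38440 attains the density bound exactly.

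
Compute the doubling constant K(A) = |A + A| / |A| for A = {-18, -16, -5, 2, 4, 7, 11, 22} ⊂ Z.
K = |A + A| / |A| = 32/8 = 4

Enumerate A + A = {a + b : a, b ∈ A}. With |A| = 8, there are |A|^2 = 64 ordered sum pairs; collecting distinct values, A + A = {-36, -34, -32, -23, -21, -16, -14, -12, -11, -10, -9, -7, -5, -3, -1, 2, 4, 6, 8, 9, 11, 13, 14, 15, 17, 18, 22, 24, 26, 29, 33, 44}, so |A + A| = 32. Thus K = 32/8 = 4. For comparison, the minimum possible |A + A| over all 8-element sets is 2·8 − 1 = 15 (so min K = 15/8), attained only by arithmetic progressions.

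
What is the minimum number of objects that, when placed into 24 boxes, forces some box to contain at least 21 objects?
n = (21 − 1)·24 + 1 = 481

By the generalised pigeonhole principle, to guarantee some box contains ≥ r objects we need more than (r − 1) · k objects total. Threshold: n = (r − 1) · k + 1. With r = 21 and k = 24: n = 20 · 24 + 1 = 480 + 1 = 481. For n = 480 = 20 · 24, we can put exactly 20 objects in every box, avoiding 21 in any single one — so 481 is tight.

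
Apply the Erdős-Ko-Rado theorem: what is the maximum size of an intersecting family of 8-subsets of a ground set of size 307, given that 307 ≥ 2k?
max |F| = C(306, 7) = 46515922124400

The Erdős-Ko-Rado theorem states: for n ≥ 2k, an intersecting family of k-subsets of an n-element set has size at most C(n − 1, k − 1), with equality for 'star' families {A ⊆ [n] : |A| = k, i ∈ A} (fix an element i). For n = 307, k = 8: C(306, 7) = 46515922124400.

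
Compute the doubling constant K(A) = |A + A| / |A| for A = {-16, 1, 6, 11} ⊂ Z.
K = |A + A| / |A| = 9/4

Enumerate A + A = {a + b : a, b ∈ A}. With |A| = 4, there are |A|^2 = 16 ordered sum pairs; collecting distinct values, A + A = {-32, -15, -10, -5, 2, 7, 12, 17, 22}, so |A + A| = 9. Thus K = 9/4. For comparison, the minimum possible |A + A| over all 4-element sets is 2·4 − 1 = 7 (so min K = 7/4), attained only by arithmetic progressions.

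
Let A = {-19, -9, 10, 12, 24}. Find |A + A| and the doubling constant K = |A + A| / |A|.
K = |A + A| / |A| = 15/5 = 3

Enumerate A + A = {a + b : a, b ∈ A}. With |A| = 5, there are |A|^2 = 25 ordered sum pairs; collecting distinct values, A + A = {-38, -28, -18, -9, -7, 1, 3, 5, 15, 20, 22, 24, 34, 36, 48}, so |A + A| = 15. Thus K = 15/5 = 3. For comparison, the minimum possible |A + A| over all 5-element sets is 2·5 − 1 = 9 (so min K = 9/5), attained only by arithmetic progressions.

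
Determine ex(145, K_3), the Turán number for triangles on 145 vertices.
ex(145, K_3) = ⌊145^2/4⌋ = 5256

Mantel (1907): a triangle-free graph on n vertices has at most ⌊n^2/4⌋ edges, with equality for the complete bipartite graph K_{⌊n/2⌋, ⌈n/2⌉}. For n = 145: ⌊145^2/4⌋ = ⌊21025/4⌋ = 5256. The extremal graph is K_{72, 73}, which has 72·73 = 5256 edges.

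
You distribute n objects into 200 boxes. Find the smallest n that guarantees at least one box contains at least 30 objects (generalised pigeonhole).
n = (30 − 1)·200 + 1 = 5801

By the generalised pigeonhole principle, to guarantee some box contains ≥ r objects we need more than (r − 1) · k objects total. Threshold: n = (r − 1) · k + 1. With r = 30 and k = 200: n = 29 · 200 + 1 = 5800 + 1 = 5801. For n = 5800 = 29 · 200, we can put exactly 29 objects in every box, avoiding 30 in any single one — so 5801 is tight.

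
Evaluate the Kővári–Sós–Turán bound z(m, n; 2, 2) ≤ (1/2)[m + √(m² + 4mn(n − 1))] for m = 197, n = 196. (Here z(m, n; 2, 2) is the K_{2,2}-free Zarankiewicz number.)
z(197, 196; 2, 2) ≤ (1/2)[197 + √(197² + 4·197·196·195)] = (1/2)[197 + √30156169] = 2844.2316

Kővári–Sós–Turán: let r_1, ..., r_197 be the row sums and z = Σ r_i the total number of 1s. Each pair of columns can share at most one row with both entries 1 (else a 2×2 all-ones block appears), so Σ_i C(r_i, 2) ≤ C(196, 2) = 19110. By convexity Σ_i C(r_i, 2) ≥ 197·C(z/197, 2) = z(z − 197)/(2·197), giving z² − 197z − 197·196·195 ≤ 0 and hence z ≤ (1/2)[197 + √(38809 + 4·7529340)] = (1/2)[197 + √30156169] ≈ (1/2)(197 + 5491.4633) = 2844.2316.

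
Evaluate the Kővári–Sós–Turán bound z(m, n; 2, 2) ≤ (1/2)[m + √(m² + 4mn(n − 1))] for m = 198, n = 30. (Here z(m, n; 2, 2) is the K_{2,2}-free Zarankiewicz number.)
z(198, 30; 2, 2) ≤ (1/2)[198 + √(198² + 4·198·30·29)] = (1/2)[198 + √728244] = 525.6861

Kővári–Sós–Turán: let r_1, ..., r_198 be the row sums and z = Σ r_i the total number of 1s. Each pair of columns can share at most one row with both entries 1 (else a 2×2 all-ones block appears), so Σ_i C(r_i, 2) ≤ C(30, 2) = 435. By convexity Σ_i C(r_i, 2) ≥ 198·C(z/198, 2) = z(z − 198)/(2·198), giving z² − 198z − 198·30·29 ≤ 0 and hence z ≤ (1/2)[198 + √(39204 + 4·172260)] = (1/2)[198 + √728244] ≈ (1/2)(198 + 853.3721) = 525.6861.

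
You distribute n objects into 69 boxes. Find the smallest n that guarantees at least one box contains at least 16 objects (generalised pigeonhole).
n = (16 − 1)·69 + 1 = 1036

By the generalised pigeonhole principle, to guarantee some box contains ≥ r objects we need more than (r − 1) · k objects total. Threshold: n = (r − 1) · k + 1. With r = 16 and k = 69: n = 15 · 69 + 1 = 1035 + 1 = 1036. For n = 1035 = 15 · 69, we can put exactly 15 objects in every box, avoiding 16 in any single one — so 1036 is tight.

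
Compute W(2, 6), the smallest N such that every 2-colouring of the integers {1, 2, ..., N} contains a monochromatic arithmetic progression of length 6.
W(2, 6) = 1132

This is a classical value, W(2, 6) = 1132, established by combining an explicit 2-colouring of {1, ..., 1131} with no monochromatic 6-AP (giving the lower bound W(2, 6) > 1131) and a finite case analysis / exhaustive computer search showing every 2-colouring of {1, ..., 1132} has such an AP.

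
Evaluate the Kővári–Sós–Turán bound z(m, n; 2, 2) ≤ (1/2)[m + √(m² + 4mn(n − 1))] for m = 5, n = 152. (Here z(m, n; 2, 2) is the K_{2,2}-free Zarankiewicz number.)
z(5, 152; 2, 2) ≤ (1/2)[5 + √(5² + 4·5·152·151)] = (1/2)[5 + √459065] = 341.2717

Kővári–Sós–Turán: let r_1, ..., r_5 be the row sums and z = Σ r_i the total number of 1s. Each pair of columns can share at most one row with both entries 1 (else a 2×2 all-ones block appears), so Σ_i C(r_i, 2) ≤ C(152, 2) = 11476. By convexity Σ_i C(r_i, 2) ≥ 5·C(z/5, 2) = z(z − 5)/(2·5), giving z² − 5z − 5·152·151 ≤ 0 and hence z ≤ (1/2)[5 + √(25 + 4·114760)] = (1/2)[5 + √459065] ≈ (1/2)(5 + 677.5434) = 341.2717.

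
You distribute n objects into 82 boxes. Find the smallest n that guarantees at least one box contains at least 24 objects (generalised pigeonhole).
n = (24 − 1)·82 + 1 = 1887

By the generalised pigeonhole principle, to guarantee some box contains ≥ r objects we need more than (r − 1) · k objects total. Threshold: n = (r − 1) · k + 1. With r = 24 and k = 82: n = 23 · 82 + 1 = 1886 + 1 = 1887. For n = 1886 = 23 · 82, we can put exactly 23 objects in every box, avoiding 24 in any single one — so 1887 is tight.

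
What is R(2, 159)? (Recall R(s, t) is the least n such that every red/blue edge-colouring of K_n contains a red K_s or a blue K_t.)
R(2, 159) = 159

R(2, k) = k for all k ≥ 2: in a 2-colouring of K_k, either some edge is red (a red K_2) or all edges are blue (a blue K_k). And K_{158} coloured all-blue has no blue K_159, so R(2, 159) > 158. Hence R(2, 159) = 159.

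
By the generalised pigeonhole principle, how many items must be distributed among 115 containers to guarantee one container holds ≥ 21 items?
n = (21 − 1)·115 + 1 = 2301

By the generalised pigeonhole principle, to guarantee some box contains ≥ r objects we need more than (r − 1) · k objects total. Threshold: n = (r − 1) · k + 1. With r = 21 and k = 115: n = 20 · 115 + 1 = 2300 + 1 = 2301. For n = 2300 = 20 · 115, we can put exactly 20 objects in every box, avoiding 21 in any single one — so 2301 is tight.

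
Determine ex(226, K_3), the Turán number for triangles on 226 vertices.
ex(226, K_3) = ⌊226^2/4⌋ = 12769

Mantel (1907): a triangle-free graph on n vertices has at most ⌊n^2/4⌋ edges, with equality for the complete bipartite graph K_{⌊n/2⌋, ⌈n/2⌉}. For n = 226: ⌊226^2/4⌋ = ⌊51076/4⌋ = 12769. The extremal graph is K_{113, 113}, which has 113·113 = 12769 edges.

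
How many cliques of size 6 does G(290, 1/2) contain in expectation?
E[# K_6] = C(290, 6) · (1/2)^C(6, 2) = 784239335880 / 2^15 = 98029916985/4096 ≈ 23933085.201416

For each 6-subset S of vertices (there are C(290, 6) = 784239335880 such S), let X_S = 1 if S induces a K_6 (all C(6, 2) = 15 edges present). Then P(X_S = 1) = (1/2)^15 = 1/32768. By linearity of expectation, E[# K_6] = C(290, 6) · (1/2)^15 = 784239335880 / 32768 = 98029916985/4096 ≈ 23933085.201416.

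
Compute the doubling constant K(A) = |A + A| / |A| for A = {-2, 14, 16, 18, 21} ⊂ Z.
K = |A + A| / |A| = 14/5

Enumerate A + A = {a + b : a, b ∈ A}. With |A| = 5, there are |A|^2 = 25 ordered sum pairs; collecting distinct values, A + A = {-4, 12, 14, 16, 19, 28, 30, 32, 34, 35, 36, 37, 39, 42}, so |A + A| = 14. Thus K = 14/5. For comparison, the minimum possible |A + A| over all 5-element sets is 2·5 − 1 = 9 (so min K = 9/5), attained only by arithmetic progressions.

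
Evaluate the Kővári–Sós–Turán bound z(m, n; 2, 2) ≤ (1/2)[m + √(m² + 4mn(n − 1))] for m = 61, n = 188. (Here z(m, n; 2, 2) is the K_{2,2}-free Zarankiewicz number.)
z(61, 188; 2, 2) ≤ (1/2)[61 + √(61² + 4·61·188·187)] = (1/2)[61 + √8581785] = 1495.2342

Kővári–Sós–Turán: let r_1, ..., r_61 be the row sums and z = Σ r_i the total number of 1s. Each pair of columns can share at most one row with both entries 1 (else a 2×2 all-ones block appears), so Σ_i C(r_i, 2) ≤ C(188, 2) = 17578. By convexity Σ_i C(r_i, 2) ≥ 61·C(z/61, 2) = z(z − 61)/(2·61), giving z² − 61z − 61·188·187 ≤ 0 and hence z ≤ (1/2)[61 + √(3721 + 4·2144516)] = (1/2)[61 + √8581785] ≈ (1/2)(61 + 2929.4684) = 1495.2342.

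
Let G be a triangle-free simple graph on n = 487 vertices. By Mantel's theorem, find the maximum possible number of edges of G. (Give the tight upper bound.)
ex(487, K_3) = ⌊487^2/4⌋ = 59292

Mantel (1907): a triangle-free graph on n vertices has at most ⌊n^2/4⌋ edges, with equality for the complete bipartite graph K_{⌊n/2⌋, ⌈n/2⌉}. For n = 487: ⌊487^2/4⌋ = ⌊237169/4⌋ = 59292. The extremal graph is K_{243, 244}, which has 243·244 = 59292 edges.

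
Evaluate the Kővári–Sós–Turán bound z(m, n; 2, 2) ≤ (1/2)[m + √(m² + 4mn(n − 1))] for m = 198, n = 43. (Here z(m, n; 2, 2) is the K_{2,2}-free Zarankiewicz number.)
z(198, 43; 2, 2) ≤ (1/2)[198 + √(198² + 4·198·43·42)] = (1/2)[198 + √1469556] = 705.1262

Kővári–Sós–Turán: let r_1, ..., r_198 be the row sums and z = Σ r_i the total number of 1s. Each pair of columns can share at most one row with both entries 1 (else a 2×2 all-ones block appears), so Σ_i C(r_i, 2) ≤ C(43, 2) = 903. By convexity Σ_i C(r_i, 2) ≥ 198·C(z/198, 2) = z(z − 198)/(2·198), giving z² − 198z − 198·43·42 ≤ 0 and hence z ≤ (1/2)[198 + √(39204 + 4·357588)] = (1/2)[198 + √1469556] ≈ (1/2)(198 + 1212.2524) = 705.1262.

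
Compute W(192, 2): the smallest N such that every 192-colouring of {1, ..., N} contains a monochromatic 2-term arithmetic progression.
W(192, 2) = 192 + 1 = 193

A 2-term AP is any pair of integers, so a monochromatic 2-AP exists iff some colour is used at least twice. With 192 colours, the colouring i ↦ i on {1, ..., 192} uses each colour once, avoiding any monochromatic pair, so W(192, 2) > 192. For {1, ..., 193}, pigeonhole forces two integers of the same colour, which form a monochromatic 2-AP. Hence W(192, 2) = 193.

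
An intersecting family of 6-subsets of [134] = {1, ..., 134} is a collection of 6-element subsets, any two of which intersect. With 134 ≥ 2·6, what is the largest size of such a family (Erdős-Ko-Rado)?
max |F| = C(133, 5) = 321402081

The Erdős-Ko-Rado theorem states: for n ≥ 2k, an intersecting family of k-subsets of an n-element set has size at most C(n − 1, k − 1), with equality for 'star' families {A ⊆ [n] : |A| = k, i ∈ A} (fix an element i). For n = 134, k = 6: C(133, 5) = 321402081.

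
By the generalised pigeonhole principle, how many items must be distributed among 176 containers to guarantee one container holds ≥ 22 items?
n = (22 − 1)·176 + 1 = 3697

By the generalised pigeonhole principle, to guarantee some box contains ≥ r objects we need more than (r − 1) · k objects total. Threshold: n = (r − 1) · k + 1. With r = 22 and k = 176: n = 21 · 176 + 1 = 3696 + 1 = 3697. For n = 3696 = 21 · 176, we can put exactly 21 objects in every box, avoiding 22 in any single one — so 3697 is tight.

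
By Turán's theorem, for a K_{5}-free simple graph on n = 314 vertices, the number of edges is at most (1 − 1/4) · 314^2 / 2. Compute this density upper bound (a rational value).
Turán density bound = (3/4) · 314^2/2 = 73947/2 ≈ 36973.5

Turán's theorem: ex(n, K_{r+1}) is achieved by the complete r-partite Turán graph T(n, r) with parts as balanced as possible, and is at most (1 − 1/r) · n^2/2. For r = 4, n = 314: the density bound is (3/4) · 98596/2 = 73947/2 ≈ 36973.5. The integer-valued extremum is e(T(314, 4)) = 36973, which is strictly less than the density bound 73947/2 since 4 ∤ 314 (the parts of T(314, 4) cannot all be equal).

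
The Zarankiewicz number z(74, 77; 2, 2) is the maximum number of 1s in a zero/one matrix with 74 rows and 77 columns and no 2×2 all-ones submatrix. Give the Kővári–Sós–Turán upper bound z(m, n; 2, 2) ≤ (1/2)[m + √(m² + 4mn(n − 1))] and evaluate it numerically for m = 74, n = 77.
z(74, 77; 2, 2) ≤ (1/2)[74 + √(74² + 4·74·77·76)] = (1/2)[74 + √1737668] = 696.1032

Kővári–Sós–Turán: let r_1, ..., r_74 be the row sums and z = Σ r_i the total number of 1s. Each pair of columns can share at most one row with both entries 1 (else a 2×2 all-ones block appears), so Σ_i C(r_i, 2) ≤ C(77, 2) = 2926. By convexity Σ_i C(r_i, 2) ≥ 74·C(z/74, 2) = z(z − 74)/(2·74), giving z² − 74z − 74·77·76 ≤ 0 and hence z ≤ (1/2)[74 + √(5476 + 4·433048)] = (1/2)[74 + √1737668] ≈ (1/2)(74 + 1318.2064) = 696.1032.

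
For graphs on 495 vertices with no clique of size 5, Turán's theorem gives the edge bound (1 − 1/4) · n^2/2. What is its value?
Turán density bound = (3/4) · 495^2/2 = 735075/8 ≈ 91884.375

Turán's theorem: ex(n, K_{r+1}) is achieved by the complete r-partite Turán graph T(n, r) with parts as balanced as possible, and is at most (1 − 1/r) · n^2/2. For r = 4, n = 495: the density bound is (3/4) · 245025/2 = 735075/8 ≈ 91884.375. The integer-valued extremum is e(T(495, 4)) = 91884, which is strictly less than the density bound 735075/8 since 4 ∤ 495 (the parts of T(495, 4) cannot all be equal).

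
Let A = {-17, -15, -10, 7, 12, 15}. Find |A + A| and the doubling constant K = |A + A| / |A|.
K = |A + A| / |A| = 20/6 = 10/3

Enumerate A + A = {a + b : a, b ∈ A}. With |A| = 6, there are |A|^2 = 36 ordered sum pairs; collecting distinct values, A + A = {-34, -32, -30, -27, -25, -20, -10, -8, -5, -3, -2, 0, 2, 5, 14, 19, 22, 24, 27, 30}, so |A + A| = 20. Thus K = 20/6 = 10/3. For comparison, the minimum possible |A + A| over all 6-element sets is 2·6 − 1 = 11 (so min K = 11/6), attained only by arithmetic progressions.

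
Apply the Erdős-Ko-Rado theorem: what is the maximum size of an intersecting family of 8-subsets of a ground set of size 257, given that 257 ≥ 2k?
max |F| = C(256, 7) = 13161885792000

Erdős-Ko-Rado (1961): when n ≥ 2k, max |F| = C(n−1, k−1). The bound is attained by the star {A : i ∈ A} for any fixed i ∈ [n]. Here C(257−1, 8−1) = C(256, 7) = 13161885792000.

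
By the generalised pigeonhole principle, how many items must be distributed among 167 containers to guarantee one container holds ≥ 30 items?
n = (30 − 1)·167 + 1 = 4844

By the generalised pigeonhole principle, to guarantee some box contains ≥ r objects we need more than (r − 1) · k objects total. Threshold: n = (r − 1) · k + 1. With r = 30 and k = 167: n = 29 · 167 + 1 = 4843 + 1 = 4844. For n = 4843 = 29 · 167, we can put exactly 29 objects in every box, avoiding 30 in any single one — so 4844 is tight.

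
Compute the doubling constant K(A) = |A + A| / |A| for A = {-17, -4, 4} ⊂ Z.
K = |A + A| / |A| = 6/3 = 2

Enumerate A + A = {a + b : a, b ∈ A}. With |A| = 3, there are |A|^2 = 9 ordered sum pairs; collecting distinct values, A + A = {-34, -21, -13, -8, 0, 8}, so |A + A| = 6. Thus K = 6/3 = 2. For comparison, the minimum possible |A + A| over all 3-element sets is 2·3 − 1 = 5 (so min K = 5/3), attained only by arithmetic progressions.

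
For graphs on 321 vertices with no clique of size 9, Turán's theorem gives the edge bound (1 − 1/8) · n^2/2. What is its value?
Turán density bound = (7/8) · 321^2/2 = 721287/16 ≈ 45080.4375

Turán's theorem: ex(n, K_{r+1}) is achieved by the complete r-partite Turán graph T(n, r) with parts as balanced as possible, and is at most (1 − 1/r) · n^2/2. For r = 8, n = 321: the density bound is (7/8) · 103041/2 = 721287/16 ≈ 45080.4375. The integer-valued extremum is e(T(321, 8)) = 45080, which is strictly less than the density bound 721287/16 since 8 ∤ 321 (the parts of T(321, 8) cannot all be equal).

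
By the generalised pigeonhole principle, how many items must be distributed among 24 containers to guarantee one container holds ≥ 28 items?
n = (28 − 1)·24 + 1 = 649

By the generalised pigeonhole principle, to guarantee some box contains ≥ r objects we need more than (r − 1) · k objects total. Threshold: n = (r − 1) · k + 1. With r = 28 and k = 24: n = 27 · 24 + 1 = 648 + 1 = 649. For n = 648 = 27 · 24, we can put exactly 27 objects in every box, avoiding 28 in any single one — so 649 is tight.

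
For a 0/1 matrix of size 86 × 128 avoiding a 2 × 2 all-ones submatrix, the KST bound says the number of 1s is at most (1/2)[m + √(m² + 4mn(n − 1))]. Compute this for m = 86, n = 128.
z(86, 128; 2, 2) ≤ (1/2)[86 + √(86² + 4·86·128·127)] = (1/2)[86 + √5599460] = 1226.1589

Kővári–Sós–Turán: let r_1, ..., r_86 be the row sums and z = Σ r_i the total number of 1s. Each pair of columns can share at most one row with both entries 1 (else a 2×2 all-ones block appears), so Σ_i C(r_i, 2) ≤ C(128, 2) = 8128. By convexity Σ_i C(r_i, 2) ≥ 86·C(z/86, 2) = z(z − 86)/(2·86), giving z² − 86z − 86·128·127 ≤ 0 and hence z ≤ (1/2)[86 + √(7396 + 4·1398016)] = (1/2)[86 + √5599460] ≈ (1/2)(86 + 2366.3178) = 1226.1589.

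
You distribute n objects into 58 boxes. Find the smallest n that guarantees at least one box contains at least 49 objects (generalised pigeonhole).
n = (49 − 1)·58 + 1 = 2785

By the generalised pigeonhole principle, to guarantee some box contains ≥ r objects we need more than (r − 1) · k objects total. Threshold: n = (r − 1) · k + 1. With r = 49 and k = 58: n = 48 · 58 + 1 = 2784 + 1 = 2785. For n = 2784 = 48 · 58, we can put exactly 48 objects in every box, avoiding 49 in any single one — so 2785 is tight.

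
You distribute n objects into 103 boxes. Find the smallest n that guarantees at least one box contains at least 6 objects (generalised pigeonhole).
n = (6 − 1)·103 + 1 = 516

By the generalised pigeonhole principle, to guarantee some box contains ≥ r objects we need more than (r − 1) · k objects total. Threshold: n = (r − 1) · k + 1. With r = 6 and k = 103: n = 5 · 103 + 1 = 515 + 1 = 516. For n = 515 = 5 · 103, we can put exactly 5 objects in every box, avoiding 6 in any single one — so 516 is tight.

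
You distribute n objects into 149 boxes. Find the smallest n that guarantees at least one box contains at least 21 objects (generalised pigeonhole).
n = (21 − 1)·149 + 1 = 2981

By the generalised pigeonhole principle, to guarantee some box contains ≥ r objects we need more than (r − 1) · k objects total. Threshold: n = (r − 1) · k + 1. With r = 21 and k = 149: n = 20 · 149 + 1 = 2980 + 1 = 2981. For n = 2980 = 20 · 149, we can put exactly 20 objects in every box, avoiding 21 in any single one — so 2981 is tight.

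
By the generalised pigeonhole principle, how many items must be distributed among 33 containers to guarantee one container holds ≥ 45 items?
n = (45 − 1)·33 + 1 = 1453

By the generalised pigeonhole principle, to guarantee some box contains ≥ r objects we need more than (r − 1) · k objects total. Threshold: n = (r − 1) · k + 1. With r = 45 and k = 33: n = 44 · 33 + 1 = 1452 + 1 = 1453. For n = 1452 = 44 · 33, we can put exactly 44 objects in every box, avoiding 45 in any single one — so 1453 is tight.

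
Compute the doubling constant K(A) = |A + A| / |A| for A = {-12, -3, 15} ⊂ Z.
K = |A + A| / |A| = 6/3 = 2

Enumerate A + A = {a + b : a, b ∈ A}. With |A| = 3, there are |A|^2 = 9 ordered sum pairs; collecting distinct values, A + A = {-24, -15, -6, 3, 12, 30}, so |A + A| = 6. Thus K = 6/3 = 2. For comparison, the minimum possible |A + A| over all 3-element sets is 2·3 − 1 = 5 (so min K = 5/3), attained only by arithmetic progressions.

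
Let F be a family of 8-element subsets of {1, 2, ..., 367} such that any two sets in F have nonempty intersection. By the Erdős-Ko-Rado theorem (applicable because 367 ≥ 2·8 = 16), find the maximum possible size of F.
max |F| = C(366, 7) = 164766795490440

Erdős-Ko-Rado (1961): when n ≥ 2k, max |F| = C(n−1, k−1). The bound is attained by the star {A : i ∈ A} for any fixed i ∈ [n]. Here C(367−1, 8−1) = C(366, 7) = 164766795490440.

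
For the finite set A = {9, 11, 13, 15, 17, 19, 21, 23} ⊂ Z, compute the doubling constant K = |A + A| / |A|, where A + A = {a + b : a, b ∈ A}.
K = |A + A| / |A| = 15/8

Enumerate A + A = {a + b : a, b ∈ A}. With |A| = 8, there are |A|^2 = 64 ordered sum pairs; collecting distinct values, A + A = {18, 20, 22, 24, 26, 28, 30, 32, 34, 36, 38, 40, 42, 44, 46}, so |A + A| = 15. Thus K = 15/8. Here |A + A| = 2|A| − 1 = 15, the minimum possible — so K = 15/8 is minimal, which holds iff A is an arithmetic progression.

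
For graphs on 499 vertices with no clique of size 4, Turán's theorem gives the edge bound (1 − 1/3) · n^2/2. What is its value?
Turán density bound = (2/3) · 499^2/2 = 249001/3 ≈ 83000.3333

Turán's theorem: ex(n, K_{r+1}) is achieved by the complete r-partite Turán graph T(n, r) with parts as balanced as possible, and is at most (1 − 1/r) · n^2/2. For r = 3, n = 499: the density bound is (2/3) · 249001/2 = 249001/3 ≈ 83000.3333. The integer-valued extremum is e(T(499, 3)) = 83000, which is strictly less than the density bound 249001/3 since 3 ∤ 499 (the parts of T(499, 3) cannot all be equal).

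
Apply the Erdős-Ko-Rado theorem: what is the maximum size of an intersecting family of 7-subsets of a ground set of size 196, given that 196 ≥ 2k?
max |F| = C(195, 6) = 70656049360

Erdős-Ko-Rado (1961): when n ≥ 2k, max |F| = C(n−1, k−1). The bound is attained by the star {A : i ∈ A} for any fixed i ∈ [n]. Here C(196−1, 7−1) = C(195, 6) = 70656049360.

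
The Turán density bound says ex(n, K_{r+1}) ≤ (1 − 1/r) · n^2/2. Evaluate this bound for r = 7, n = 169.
Turán density bound = (6/7) · 169^2/2 = 85683/7 ≈ 12240.4286

Turán's theorem: ex(n, K_{r+1}) is achieved by the complete r-partite Turán graph T(n, r) with parts as balanced as possible, and is at most (1 − 1/r) · n^2/2. For r = 7, n = 169: the density bound is (6/7) · 28561/2 = 85683/7 ≈ 12240.4286. The integer-valued extremum is e(T(169, 7)) = 12240, which is strictly less than the density bound 85683/7 since 7 ∤ 169 (the parts of T(169, 7) cannot all be equal).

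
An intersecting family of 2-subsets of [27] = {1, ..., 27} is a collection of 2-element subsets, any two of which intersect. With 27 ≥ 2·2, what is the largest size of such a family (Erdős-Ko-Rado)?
max |F| = C(26, 1) = 26

Erdős-Ko-Rado (1961): when n ≥ 2k, max |F| = C(n−1, k−1). The bound is attained by the star {A : i ∈ A} for any fixed i ∈ [n]. Here C(27−1, 2−1) = C(26, 1) = 26.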